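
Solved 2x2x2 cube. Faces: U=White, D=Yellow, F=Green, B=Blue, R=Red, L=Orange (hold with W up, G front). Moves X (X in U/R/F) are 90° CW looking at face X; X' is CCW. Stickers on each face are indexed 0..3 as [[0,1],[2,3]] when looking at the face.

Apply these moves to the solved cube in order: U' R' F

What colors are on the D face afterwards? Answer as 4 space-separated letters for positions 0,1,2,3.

Answer: G G Y G

Derivation:
After move 1 (U'): U=WWWW F=OOGG R=GGRR B=RRBB L=BBOO
After move 2 (R'): R=GRGR U=WBWR F=OWGW D=YOYG B=YRYB
After move 3 (F): F=GOWW U=WBOB R=WRRR D=GGYG L=BYOO
Query: D face = GGYG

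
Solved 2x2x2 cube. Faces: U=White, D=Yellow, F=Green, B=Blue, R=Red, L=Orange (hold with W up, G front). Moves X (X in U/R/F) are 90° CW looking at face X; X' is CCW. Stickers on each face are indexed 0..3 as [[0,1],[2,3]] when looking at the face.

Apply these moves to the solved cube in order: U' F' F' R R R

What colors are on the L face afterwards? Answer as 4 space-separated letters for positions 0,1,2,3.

Answer: B R O G

Derivation:
After move 1 (U'): U=WWWW F=OOGG R=GGRR B=RRBB L=BBOO
After move 2 (F'): F=OGOG U=WWGR R=YGYR D=BOYY L=BWOW
After move 3 (F'): F=GGOO U=WWYY R=OGBR D=WWYY L=BROG
After move 4 (R): R=BORG U=WGYO F=GWOY D=WBYR B=YRWB
After move 5 (R): R=RBGO U=WWYY F=GBOR D=WWYY B=ORGB
After move 6 (R): R=GROB U=WBYR F=GWOY D=WGYO B=YRWB
Query: L face = BROG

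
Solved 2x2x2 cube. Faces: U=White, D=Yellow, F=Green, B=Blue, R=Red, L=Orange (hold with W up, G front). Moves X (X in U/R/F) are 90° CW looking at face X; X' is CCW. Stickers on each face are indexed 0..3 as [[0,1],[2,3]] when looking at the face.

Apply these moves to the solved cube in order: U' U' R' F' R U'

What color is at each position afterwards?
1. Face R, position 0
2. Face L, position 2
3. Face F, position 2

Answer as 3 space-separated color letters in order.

After move 1 (U'): U=WWWW F=OOGG R=GGRR B=RRBB L=BBOO
After move 2 (U'): U=WWWW F=BBGG R=OORR B=GGBB L=RROO
After move 3 (R'): R=OROR U=WBWG F=BWGW D=YBYG B=YGYB
After move 4 (F'): F=WWBG U=WBOO R=BRYR D=ROYG L=RGOW
After move 5 (R): R=YBRR U=WWOG F=WOBG D=RYYY B=OGBB
After move 6 (U'): U=WGWO F=RGBG R=WORR B=YBBB L=OGOW
Query 1: R[0] = W
Query 2: L[2] = O
Query 3: F[2] = B

Answer: W O B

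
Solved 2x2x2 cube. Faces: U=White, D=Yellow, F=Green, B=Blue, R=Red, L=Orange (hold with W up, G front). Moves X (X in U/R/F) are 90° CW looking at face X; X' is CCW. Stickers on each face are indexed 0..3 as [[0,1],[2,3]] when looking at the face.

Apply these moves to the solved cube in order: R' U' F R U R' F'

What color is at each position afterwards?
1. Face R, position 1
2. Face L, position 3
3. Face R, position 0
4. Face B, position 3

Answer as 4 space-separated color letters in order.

After move 1 (R'): R=RRRR U=WBWB F=GWGW D=YGYG B=YBYB
After move 2 (U'): U=BBWW F=OOGW R=GWRR B=RRYB L=YBOO
After move 3 (F): F=GOWO U=BBOB R=WWWR D=RGYG L=YYOG
After move 4 (R): R=WWRW U=BOOO F=GGWG D=RYYR B=BRBB
After move 5 (U): U=OBOO F=WWWG R=BRRW B=YYBB L=GGOG
After move 6 (R'): R=RWBR U=OBOY F=WBWO D=RWYG B=RYYB
After move 7 (F'): F=BOWW U=OBRB R=WWRR D=GGYG L=GYOO
Query 1: R[1] = W
Query 2: L[3] = O
Query 3: R[0] = W
Query 4: B[3] = B

Answer: W O W B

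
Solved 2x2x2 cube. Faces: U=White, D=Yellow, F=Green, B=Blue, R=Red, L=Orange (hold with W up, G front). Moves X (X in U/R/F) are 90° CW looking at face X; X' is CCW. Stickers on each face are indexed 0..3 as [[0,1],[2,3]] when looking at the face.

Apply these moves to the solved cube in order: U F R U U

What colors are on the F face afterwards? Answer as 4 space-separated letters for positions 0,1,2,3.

After move 1 (U): U=WWWW F=RRGG R=BBRR B=OOBB L=GGOO
After move 2 (F): F=GRGR U=WWOG R=WBWR D=RBYY L=GYOY
After move 3 (R): R=WWRB U=WROR F=GBGY D=RBYO B=GOWB
After move 4 (U): U=OWRR F=WWGY R=GORB B=GYWB L=GBOY
After move 5 (U): U=RORW F=GOGY R=GYRB B=GBWB L=WWOY
Query: F face = GOGY

Answer: G O G Y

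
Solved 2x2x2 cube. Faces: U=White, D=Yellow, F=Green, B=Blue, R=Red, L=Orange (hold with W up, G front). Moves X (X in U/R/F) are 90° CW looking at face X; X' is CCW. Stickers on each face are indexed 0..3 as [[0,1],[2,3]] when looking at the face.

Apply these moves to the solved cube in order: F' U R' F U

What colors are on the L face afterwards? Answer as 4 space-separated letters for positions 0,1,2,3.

After move 1 (F'): F=GGGG U=WWRR R=YRYR D=OOYY L=OWOW
After move 2 (U): U=RWRW F=YRGG R=BBYR B=OWBB L=GGOW
After move 3 (R'): R=BRBY U=RBRO F=YWGW D=ORYG B=YWOB
After move 4 (F): F=GYWW U=RBWG R=RROY D=BBYG L=GOOR
After move 5 (U): U=WRGB F=RRWW R=YWOY B=GOOB L=GYOR
Query: L face = GYOR

Answer: G Y O R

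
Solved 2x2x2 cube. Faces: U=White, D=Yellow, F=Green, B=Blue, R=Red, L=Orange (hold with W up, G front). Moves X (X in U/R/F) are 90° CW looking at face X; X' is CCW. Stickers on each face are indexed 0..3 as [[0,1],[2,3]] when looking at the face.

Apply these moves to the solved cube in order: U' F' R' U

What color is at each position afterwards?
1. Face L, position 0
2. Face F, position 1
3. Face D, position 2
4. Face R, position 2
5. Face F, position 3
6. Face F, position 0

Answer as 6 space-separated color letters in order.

After move 1 (U'): U=WWWW F=OOGG R=GGRR B=RRBB L=BBOO
After move 2 (F'): F=OGOG U=WWGR R=YGYR D=BOYY L=BWOW
After move 3 (R'): R=GRYY U=WBGR F=OWOR D=BGYG B=YROB
After move 4 (U): U=GWRB F=GROR R=YRYY B=BWOB L=OWOW
Query 1: L[0] = O
Query 2: F[1] = R
Query 3: D[2] = Y
Query 4: R[2] = Y
Query 5: F[3] = R
Query 6: F[0] = G

Answer: O R Y Y R G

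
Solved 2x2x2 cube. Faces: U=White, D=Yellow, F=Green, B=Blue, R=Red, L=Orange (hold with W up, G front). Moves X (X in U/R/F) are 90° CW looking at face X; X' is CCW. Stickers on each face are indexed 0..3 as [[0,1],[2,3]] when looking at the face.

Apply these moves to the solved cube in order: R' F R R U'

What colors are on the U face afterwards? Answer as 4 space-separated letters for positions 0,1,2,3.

After move 1 (R'): R=RRRR U=WBWB F=GWGW D=YGYG B=YBYB
After move 2 (F): F=GGWW U=WBOO R=WRBR D=RRYG L=OYOG
After move 3 (R): R=BWRR U=WGOW F=GRWG D=RYYY B=OBBB
After move 4 (R): R=RBRW U=WROG F=GYWY D=RBYO B=WBGB
After move 5 (U'): U=RGWO F=OYWY R=GYRW B=RBGB L=WBOG
Query: U face = RGWO

Answer: R G W O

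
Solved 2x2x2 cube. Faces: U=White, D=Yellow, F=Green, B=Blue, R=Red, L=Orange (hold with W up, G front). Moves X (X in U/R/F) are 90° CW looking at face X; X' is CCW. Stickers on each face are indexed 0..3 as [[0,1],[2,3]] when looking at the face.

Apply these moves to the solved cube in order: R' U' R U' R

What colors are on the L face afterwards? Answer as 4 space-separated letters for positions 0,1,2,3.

After move 1 (R'): R=RRRR U=WBWB F=GWGW D=YGYG B=YBYB
After move 2 (U'): U=BBWW F=OOGW R=GWRR B=RRYB L=YBOO
After move 3 (R): R=RGRW U=BOWW F=OGGG D=YYYR B=WRBB
After move 4 (U'): U=OWBW F=YBGG R=OGRW B=RGBB L=WROO
After move 5 (R): R=ROWG U=OBBG F=YYGR D=YBYR B=WGWB
Query: L face = WROO

Answer: W R O O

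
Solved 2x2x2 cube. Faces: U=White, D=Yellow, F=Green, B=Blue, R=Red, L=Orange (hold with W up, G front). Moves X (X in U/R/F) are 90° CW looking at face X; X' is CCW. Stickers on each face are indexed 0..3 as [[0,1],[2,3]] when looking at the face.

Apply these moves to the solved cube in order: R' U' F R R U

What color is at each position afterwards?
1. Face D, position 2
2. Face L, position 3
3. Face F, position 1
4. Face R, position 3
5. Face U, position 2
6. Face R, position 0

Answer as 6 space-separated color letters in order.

After move 1 (R'): R=RRRR U=WBWB F=GWGW D=YGYG B=YBYB
After move 2 (U'): U=BBWW F=OOGW R=GWRR B=RRYB L=YBOO
After move 3 (F): F=GOWO U=BBOB R=WWWR D=RGYG L=YYOG
After move 4 (R): R=WWRW U=BOOO F=GGWG D=RYYR B=BRBB
After move 5 (R): R=RWWW U=BGOG F=GYWR D=RBYB B=OROB
After move 6 (U): U=OBGG F=RWWR R=ORWW B=YYOB L=GYOG
Query 1: D[2] = Y
Query 2: L[3] = G
Query 3: F[1] = W
Query 4: R[3] = W
Query 5: U[2] = G
Query 6: R[0] = O

Answer: Y G W W G O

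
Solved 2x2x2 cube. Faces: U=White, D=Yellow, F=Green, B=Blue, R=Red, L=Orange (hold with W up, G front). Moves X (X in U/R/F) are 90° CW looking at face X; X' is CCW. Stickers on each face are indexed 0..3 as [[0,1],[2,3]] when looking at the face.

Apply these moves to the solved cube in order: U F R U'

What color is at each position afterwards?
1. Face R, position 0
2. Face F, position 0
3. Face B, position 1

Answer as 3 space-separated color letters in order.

After move 1 (U): U=WWWW F=RRGG R=BBRR B=OOBB L=GGOO
After move 2 (F): F=GRGR U=WWOG R=WBWR D=RBYY L=GYOY
After move 3 (R): R=WWRB U=WROR F=GBGY D=RBYO B=GOWB
After move 4 (U'): U=RRWO F=GYGY R=GBRB B=WWWB L=GOOY
Query 1: R[0] = G
Query 2: F[0] = G
Query 3: B[1] = W

Answer: G G W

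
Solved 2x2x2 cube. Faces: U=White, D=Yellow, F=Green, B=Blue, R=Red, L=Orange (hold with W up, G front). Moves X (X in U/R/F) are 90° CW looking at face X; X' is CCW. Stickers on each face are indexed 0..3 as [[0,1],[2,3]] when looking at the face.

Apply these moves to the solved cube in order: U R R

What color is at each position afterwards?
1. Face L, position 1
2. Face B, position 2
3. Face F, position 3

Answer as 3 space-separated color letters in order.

After move 1 (U): U=WWWW F=RRGG R=BBRR B=OOBB L=GGOO
After move 2 (R): R=RBRB U=WRWG F=RYGY D=YBYO B=WOWB
After move 3 (R): R=RRBB U=WYWY F=RBGO D=YWYW B=GORB
Query 1: L[1] = G
Query 2: B[2] = R
Query 3: F[3] = O

Answer: G R O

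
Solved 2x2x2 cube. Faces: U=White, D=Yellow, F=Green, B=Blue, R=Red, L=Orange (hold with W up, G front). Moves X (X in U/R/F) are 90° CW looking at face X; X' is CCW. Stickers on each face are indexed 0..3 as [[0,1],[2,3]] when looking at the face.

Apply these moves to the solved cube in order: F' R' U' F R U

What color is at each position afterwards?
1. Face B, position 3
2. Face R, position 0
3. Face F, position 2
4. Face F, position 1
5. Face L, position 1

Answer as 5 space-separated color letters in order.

Answer: B B R W G

Derivation:
After move 1 (F'): F=GGGG U=WWRR R=YRYR D=OOYY L=OWOW
After move 2 (R'): R=RRYY U=WBRB F=GWGR D=OGYG B=YBOB
After move 3 (U'): U=BBWR F=OWGR R=GWYY B=RROB L=YBOW
After move 4 (F): F=GORW U=BBWB R=WWRY D=YGYG L=YOOG
After move 5 (R): R=RWYW U=BOWW F=GGRG D=YOYR B=BRBB
After move 6 (U): U=WBWO F=RWRG R=BRYW B=YOBB L=GGOG
Query 1: B[3] = B
Query 2: R[0] = B
Query 3: F[2] = R
Query 4: F[1] = W
Query 5: L[1] = G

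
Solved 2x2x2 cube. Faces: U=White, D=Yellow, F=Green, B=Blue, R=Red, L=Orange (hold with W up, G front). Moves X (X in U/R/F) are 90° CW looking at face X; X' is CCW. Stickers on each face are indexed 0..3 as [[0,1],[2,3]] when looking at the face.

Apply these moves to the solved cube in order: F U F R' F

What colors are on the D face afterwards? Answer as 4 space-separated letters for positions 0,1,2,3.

After move 1 (F): F=GGGG U=WWOO R=WRWR D=RRYY L=OYOY
After move 2 (U): U=OWOW F=WRGG R=BBWR B=OYBB L=GGOY
After move 3 (F): F=GWGR U=OWYG R=OBWR D=WBYY L=GROR
After move 4 (R'): R=BROW U=OBYO F=GWGG D=WWYR B=YYBB
After move 5 (F): F=GGGW U=OBRR R=YROW D=OBYR L=GWOW
Query: D face = OBYR

Answer: O B Y R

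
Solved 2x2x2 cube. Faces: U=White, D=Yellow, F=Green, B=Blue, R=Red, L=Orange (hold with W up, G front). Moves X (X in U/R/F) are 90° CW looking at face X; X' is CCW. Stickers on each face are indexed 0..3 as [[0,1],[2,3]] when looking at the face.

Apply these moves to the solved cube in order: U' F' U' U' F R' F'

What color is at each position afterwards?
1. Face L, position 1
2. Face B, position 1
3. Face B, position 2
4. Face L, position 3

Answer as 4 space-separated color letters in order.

Answer: O G B W

Derivation:
After move 1 (U'): U=WWWW F=OOGG R=GGRR B=RRBB L=BBOO
After move 2 (F'): F=OGOG U=WWGR R=YGYR D=BOYY L=BWOW
After move 3 (U'): U=WRWG F=BWOG R=OGYR B=YGBB L=RROW
After move 4 (U'): U=RGWW F=RROG R=BWYR B=OGBB L=YGOW
After move 5 (F): F=ORGR U=RGWG R=WWWR D=YBYY L=YBOO
After move 6 (R'): R=WRWW U=RBWO F=OGGG D=YRYR B=YGBB
After move 7 (F'): F=GGOG U=RBWW R=RRYW D=BOYR L=YOOW
Query 1: L[1] = O
Query 2: B[1] = G
Query 3: B[2] = B
Query 4: L[3] = W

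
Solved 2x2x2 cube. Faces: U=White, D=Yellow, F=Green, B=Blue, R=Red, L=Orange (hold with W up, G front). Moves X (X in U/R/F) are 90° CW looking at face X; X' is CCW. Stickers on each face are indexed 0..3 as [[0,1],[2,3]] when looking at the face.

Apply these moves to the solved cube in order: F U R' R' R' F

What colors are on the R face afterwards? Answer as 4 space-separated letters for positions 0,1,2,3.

After move 1 (F): F=GGGG U=WWOO R=WRWR D=RRYY L=OYOY
After move 2 (U): U=OWOW F=WRGG R=BBWR B=OYBB L=GGOY
After move 3 (R'): R=BRBW U=OBOO F=WWGW D=RRYG B=YYRB
After move 4 (R'): R=RWBB U=OROY F=WBGO D=RWYW B=GYRB
After move 5 (R'): R=WBRB U=OROG F=WRGY D=RBYO B=WYWB
After move 6 (F): F=GWYR U=ORYG R=OBGB D=RWYO L=GROB
Query: R face = OBGB

Answer: O B G B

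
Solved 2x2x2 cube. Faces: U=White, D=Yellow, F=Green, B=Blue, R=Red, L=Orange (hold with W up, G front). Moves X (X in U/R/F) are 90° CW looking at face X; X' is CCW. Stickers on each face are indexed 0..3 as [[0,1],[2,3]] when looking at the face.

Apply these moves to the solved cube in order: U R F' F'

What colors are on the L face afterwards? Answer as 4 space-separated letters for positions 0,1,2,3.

Answer: G R O R

Derivation:
After move 1 (U): U=WWWW F=RRGG R=BBRR B=OOBB L=GGOO
After move 2 (R): R=RBRB U=WRWG F=RYGY D=YBYO B=WOWB
After move 3 (F'): F=YYRG U=WRRR R=BBYB D=GOYO L=GGOW
After move 4 (F'): F=YGYR U=WRBY R=OBGB D=GWYO L=GROR
Query: L face = GROR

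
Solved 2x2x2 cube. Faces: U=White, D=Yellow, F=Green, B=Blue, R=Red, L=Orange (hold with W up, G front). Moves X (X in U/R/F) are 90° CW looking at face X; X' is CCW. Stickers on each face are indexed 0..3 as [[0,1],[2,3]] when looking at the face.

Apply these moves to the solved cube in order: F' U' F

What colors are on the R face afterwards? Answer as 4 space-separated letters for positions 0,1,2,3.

After move 1 (F'): F=GGGG U=WWRR R=YRYR D=OOYY L=OWOW
After move 2 (U'): U=WRWR F=OWGG R=GGYR B=YRBB L=BBOW
After move 3 (F): F=GOGW U=WRWB R=WGRR D=YGYY L=BOOO
Query: R face = WGRR

Answer: W G R R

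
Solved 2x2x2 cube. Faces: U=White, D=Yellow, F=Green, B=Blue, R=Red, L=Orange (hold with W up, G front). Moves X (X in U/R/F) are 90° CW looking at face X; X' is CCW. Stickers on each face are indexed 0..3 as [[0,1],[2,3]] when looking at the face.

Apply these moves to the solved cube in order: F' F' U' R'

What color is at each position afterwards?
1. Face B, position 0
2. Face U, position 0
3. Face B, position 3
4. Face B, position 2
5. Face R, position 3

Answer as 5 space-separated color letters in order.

After move 1 (F'): F=GGGG U=WWRR R=YRYR D=OOYY L=OWOW
After move 2 (F'): F=GGGG U=WWYY R=OROR D=WWYY L=OROR
After move 3 (U'): U=WYWY F=ORGG R=GGOR B=ORBB L=BBOR
After move 4 (R'): R=GRGO U=WBWO F=OYGY D=WRYG B=YRWB
Query 1: B[0] = Y
Query 2: U[0] = W
Query 3: B[3] = B
Query 4: B[2] = W
Query 5: R[3] = O

Answer: Y W B W O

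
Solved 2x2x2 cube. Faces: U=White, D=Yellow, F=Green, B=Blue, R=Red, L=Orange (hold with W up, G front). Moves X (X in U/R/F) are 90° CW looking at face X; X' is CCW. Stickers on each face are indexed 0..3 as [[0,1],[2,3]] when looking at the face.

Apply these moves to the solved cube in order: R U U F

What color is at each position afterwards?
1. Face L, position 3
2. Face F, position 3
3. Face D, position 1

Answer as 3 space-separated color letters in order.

After move 1 (R): R=RRRR U=WGWG F=GYGY D=YBYB B=WBWB
After move 2 (U): U=WWGG F=RRGY R=WBRR B=OOWB L=GYOO
After move 3 (U): U=GWGW F=WBGY R=OORR B=GYWB L=RROO
After move 4 (F): F=GWYB U=GWOR R=GOWR D=ROYB L=RYOB
Query 1: L[3] = B
Query 2: F[3] = B
Query 3: D[1] = O

Answer: B B O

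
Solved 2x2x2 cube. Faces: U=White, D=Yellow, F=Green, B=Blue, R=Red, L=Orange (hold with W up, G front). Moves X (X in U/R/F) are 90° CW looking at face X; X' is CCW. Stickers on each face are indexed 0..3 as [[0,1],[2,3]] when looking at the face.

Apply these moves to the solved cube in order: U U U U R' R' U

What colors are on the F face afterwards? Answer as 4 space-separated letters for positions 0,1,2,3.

After move 1 (U): U=WWWW F=RRGG R=BBRR B=OOBB L=GGOO
After move 2 (U): U=WWWW F=BBGG R=OORR B=GGBB L=RROO
After move 3 (U): U=WWWW F=OOGG R=GGRR B=RRBB L=BBOO
After move 4 (U): U=WWWW F=GGGG R=RRRR B=BBBB L=OOOO
After move 5 (R'): R=RRRR U=WBWB F=GWGW D=YGYG B=YBYB
After move 6 (R'): R=RRRR U=WYWY F=GBGB D=YWYW B=GBGB
After move 7 (U): U=WWYY F=RRGB R=GBRR B=OOGB L=GBOO
Query: F face = RRGB

Answer: R R G B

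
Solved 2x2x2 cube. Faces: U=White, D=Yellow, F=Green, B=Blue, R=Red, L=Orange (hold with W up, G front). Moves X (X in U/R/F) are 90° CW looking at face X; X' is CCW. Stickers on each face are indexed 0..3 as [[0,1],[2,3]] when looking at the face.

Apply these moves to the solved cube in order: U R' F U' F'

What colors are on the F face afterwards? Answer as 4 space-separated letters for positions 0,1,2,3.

Answer: Y W G W

Derivation:
After move 1 (U): U=WWWW F=RRGG R=BBRR B=OOBB L=GGOO
After move 2 (R'): R=BRBR U=WBWO F=RWGW D=YRYG B=YOYB
After move 3 (F): F=GRWW U=WBOG R=WROR D=BBYG L=GYOR
After move 4 (U'): U=BGWO F=GYWW R=GROR B=WRYB L=YOOR
After move 5 (F'): F=YWGW U=BGGO R=BRBR D=ORYG L=YOOW
Query: F face = YWGW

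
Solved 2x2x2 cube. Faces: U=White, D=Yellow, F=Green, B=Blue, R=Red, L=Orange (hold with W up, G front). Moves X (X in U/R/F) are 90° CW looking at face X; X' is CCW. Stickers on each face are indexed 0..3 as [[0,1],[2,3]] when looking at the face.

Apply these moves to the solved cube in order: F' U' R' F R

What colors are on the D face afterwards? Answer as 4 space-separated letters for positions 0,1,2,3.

Answer: G O Y Y

Derivation:
After move 1 (F'): F=GGGG U=WWRR R=YRYR D=OOYY L=OWOW
After move 2 (U'): U=WRWR F=OWGG R=GGYR B=YRBB L=BBOW
After move 3 (R'): R=GRGY U=WBWY F=ORGR D=OWYG B=YROB
After move 4 (F): F=GORR U=WBWB R=WRYY D=GGYG L=BOOW
After move 5 (R): R=YWYR U=WOWR F=GGRG D=GOYY B=BRBB
Query: D face = GOYY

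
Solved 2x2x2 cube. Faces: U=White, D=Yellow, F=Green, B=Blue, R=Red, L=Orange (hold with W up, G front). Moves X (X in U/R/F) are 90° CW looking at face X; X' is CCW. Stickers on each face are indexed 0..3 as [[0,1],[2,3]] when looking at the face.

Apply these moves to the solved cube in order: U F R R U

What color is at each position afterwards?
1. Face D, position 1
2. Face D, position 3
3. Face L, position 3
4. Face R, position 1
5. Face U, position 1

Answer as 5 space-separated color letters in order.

Answer: W G Y O W

Derivation:
After move 1 (U): U=WWWW F=RRGG R=BBRR B=OOBB L=GGOO
After move 2 (F): F=GRGR U=WWOG R=WBWR D=RBYY L=GYOY
After move 3 (R): R=WWRB U=WROR F=GBGY D=RBYO B=GOWB
After move 4 (R): R=RWBW U=WBOY F=GBGO D=RWYG B=RORB
After move 5 (U): U=OWYB F=RWGO R=ROBW B=GYRB L=GBOY
Query 1: D[1] = W
Query 2: D[3] = G
Query 3: L[3] = Y
Query 4: R[1] = O
Query 5: U[1] = W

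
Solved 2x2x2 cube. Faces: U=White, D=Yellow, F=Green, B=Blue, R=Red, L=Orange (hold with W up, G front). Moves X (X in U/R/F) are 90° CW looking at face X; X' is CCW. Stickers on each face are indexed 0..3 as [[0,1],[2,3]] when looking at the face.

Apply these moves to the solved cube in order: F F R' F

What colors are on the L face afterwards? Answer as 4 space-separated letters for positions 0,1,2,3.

Answer: O W O G

Derivation:
After move 1 (F): F=GGGG U=WWOO R=WRWR D=RRYY L=OYOY
After move 2 (F): F=GGGG U=WWYY R=OROR D=WWYY L=OROR
After move 3 (R'): R=RROO U=WBYB F=GWGY D=WGYG B=YBWB
After move 4 (F): F=GGYW U=WBRR R=YRBO D=ORYG L=OWOG
Query: L face = OWOG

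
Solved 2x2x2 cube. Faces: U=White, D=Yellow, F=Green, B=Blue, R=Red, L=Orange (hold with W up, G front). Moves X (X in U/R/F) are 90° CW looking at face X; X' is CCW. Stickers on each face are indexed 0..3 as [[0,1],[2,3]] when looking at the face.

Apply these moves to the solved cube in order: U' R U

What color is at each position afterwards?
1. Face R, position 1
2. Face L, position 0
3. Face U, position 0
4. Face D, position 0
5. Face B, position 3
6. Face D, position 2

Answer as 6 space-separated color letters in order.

After move 1 (U'): U=WWWW F=OOGG R=GGRR B=RRBB L=BBOO
After move 2 (R): R=RGRG U=WOWG F=OYGY D=YBYR B=WRWB
After move 3 (U): U=WWGO F=RGGY R=WRRG B=BBWB L=OYOO
Query 1: R[1] = R
Query 2: L[0] = O
Query 3: U[0] = W
Query 4: D[0] = Y
Query 5: B[3] = B
Query 6: D[2] = Y

Answer: R O W Y B Y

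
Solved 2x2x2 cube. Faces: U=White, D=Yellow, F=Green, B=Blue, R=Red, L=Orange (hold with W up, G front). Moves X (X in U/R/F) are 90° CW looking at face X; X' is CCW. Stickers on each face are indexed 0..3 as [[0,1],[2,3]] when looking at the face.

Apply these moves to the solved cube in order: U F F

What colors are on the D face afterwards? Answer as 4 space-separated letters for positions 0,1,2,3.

After move 1 (U): U=WWWW F=RRGG R=BBRR B=OOBB L=GGOO
After move 2 (F): F=GRGR U=WWOG R=WBWR D=RBYY L=GYOY
After move 3 (F): F=GGRR U=WWYY R=OBGR D=WWYY L=GROB
Query: D face = WWYY

Answer: W W Y Y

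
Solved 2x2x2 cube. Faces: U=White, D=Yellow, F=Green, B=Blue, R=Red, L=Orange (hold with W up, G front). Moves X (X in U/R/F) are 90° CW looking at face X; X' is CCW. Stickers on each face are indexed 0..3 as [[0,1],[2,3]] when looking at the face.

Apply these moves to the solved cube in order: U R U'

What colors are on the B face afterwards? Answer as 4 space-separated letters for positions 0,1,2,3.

After move 1 (U): U=WWWW F=RRGG R=BBRR B=OOBB L=GGOO
After move 2 (R): R=RBRB U=WRWG F=RYGY D=YBYO B=WOWB
After move 3 (U'): U=RGWW F=GGGY R=RYRB B=RBWB L=WOOO
Query: B face = RBWB

Answer: R B W B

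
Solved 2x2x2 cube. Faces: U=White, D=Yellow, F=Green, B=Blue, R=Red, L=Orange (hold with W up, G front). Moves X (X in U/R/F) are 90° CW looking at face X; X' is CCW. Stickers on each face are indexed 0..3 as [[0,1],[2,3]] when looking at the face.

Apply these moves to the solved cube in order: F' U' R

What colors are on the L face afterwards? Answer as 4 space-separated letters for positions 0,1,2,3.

Answer: B B O W

Derivation:
After move 1 (F'): F=GGGG U=WWRR R=YRYR D=OOYY L=OWOW
After move 2 (U'): U=WRWR F=OWGG R=GGYR B=YRBB L=BBOW
After move 3 (R): R=YGRG U=WWWG F=OOGY D=OBYY B=RRRB
Query: L face = BBOW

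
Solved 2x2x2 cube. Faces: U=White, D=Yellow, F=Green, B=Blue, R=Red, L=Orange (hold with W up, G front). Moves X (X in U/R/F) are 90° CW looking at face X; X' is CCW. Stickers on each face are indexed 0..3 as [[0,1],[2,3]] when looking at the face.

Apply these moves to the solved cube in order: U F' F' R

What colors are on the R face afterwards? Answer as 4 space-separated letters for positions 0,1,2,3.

Answer: G O R B

Derivation:
After move 1 (U): U=WWWW F=RRGG R=BBRR B=OOBB L=GGOO
After move 2 (F'): F=RGRG U=WWBR R=YBYR D=GOYY L=GWOW
After move 3 (F'): F=GGRR U=WWYY R=OBGR D=WWYY L=GROB
After move 4 (R): R=GORB U=WGYR F=GWRY D=WBYO B=YOWB
Query: R face = GORB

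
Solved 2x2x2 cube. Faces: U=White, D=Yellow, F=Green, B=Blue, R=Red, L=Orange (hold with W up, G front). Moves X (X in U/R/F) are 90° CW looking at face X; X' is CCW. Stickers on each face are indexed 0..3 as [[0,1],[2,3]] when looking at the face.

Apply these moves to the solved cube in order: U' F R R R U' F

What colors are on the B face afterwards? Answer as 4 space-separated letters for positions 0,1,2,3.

Answer: G R G B

Derivation:
After move 1 (U'): U=WWWW F=OOGG R=GGRR B=RRBB L=BBOO
After move 2 (F): F=GOGO U=WWOB R=WGWR D=RGYY L=BYOY
After move 3 (R): R=WWRG U=WOOO F=GGGY D=RBYR B=BRWB
After move 4 (R): R=RWGW U=WGOY F=GBGR D=RWYB B=OROB
After move 5 (R): R=GRWW U=WBOR F=GWGB D=ROYO B=YRGB
After move 6 (U'): U=BRWO F=BYGB R=GWWW B=GRGB L=YROY
After move 7 (F): F=GBBY U=BRYR R=WWOW D=WGYO L=YROO
Query: B face = GRGB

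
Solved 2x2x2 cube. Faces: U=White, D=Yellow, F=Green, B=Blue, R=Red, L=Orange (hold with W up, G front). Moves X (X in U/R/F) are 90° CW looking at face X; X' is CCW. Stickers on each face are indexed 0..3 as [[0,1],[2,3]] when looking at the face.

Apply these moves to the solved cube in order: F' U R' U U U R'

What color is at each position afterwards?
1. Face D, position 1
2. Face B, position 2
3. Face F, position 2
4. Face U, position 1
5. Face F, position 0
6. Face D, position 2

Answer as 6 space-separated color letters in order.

Answer: G R G O G Y

Derivation:
After move 1 (F'): F=GGGG U=WWRR R=YRYR D=OOYY L=OWOW
After move 2 (U): U=RWRW F=YRGG R=BBYR B=OWBB L=GGOW
After move 3 (R'): R=BRBY U=RBRO F=YWGW D=ORYG B=YWOB
After move 4 (U): U=RROB F=BRGW R=YWBY B=GGOB L=YWOW
After move 5 (U): U=ORBR F=YWGW R=GGBY B=YWOB L=BROW
After move 6 (U): U=BORR F=GGGW R=YWBY B=BROB L=YWOW
After move 7 (R'): R=WYYB U=BORB F=GOGR D=OGYW B=GRRB
Query 1: D[1] = G
Query 2: B[2] = R
Query 3: F[2] = G
Query 4: U[1] = O
Query 5: F[0] = G
Query 6: D[2] = Y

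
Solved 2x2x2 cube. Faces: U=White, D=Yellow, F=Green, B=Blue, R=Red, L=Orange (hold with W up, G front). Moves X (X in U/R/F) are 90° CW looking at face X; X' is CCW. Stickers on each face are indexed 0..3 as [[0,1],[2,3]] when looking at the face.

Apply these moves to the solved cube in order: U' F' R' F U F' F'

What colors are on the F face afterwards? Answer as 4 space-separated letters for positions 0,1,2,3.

After move 1 (U'): U=WWWW F=OOGG R=GGRR B=RRBB L=BBOO
After move 2 (F'): F=OGOG U=WWGR R=YGYR D=BOYY L=BWOW
After move 3 (R'): R=GRYY U=WBGR F=OWOR D=BGYG B=YROB
After move 4 (F): F=OORW U=WBWW R=GRRY D=YGYG L=BBOG
After move 5 (U): U=WWWB F=GRRW R=YRRY B=BBOB L=OOOG
After move 6 (F'): F=RWGR U=WWYR R=GRYY D=OGYG L=OBOW
After move 7 (F'): F=WRRG U=WWGY R=GROY D=BWYG L=OROY
Query: F face = WRRG

Answer: W R R G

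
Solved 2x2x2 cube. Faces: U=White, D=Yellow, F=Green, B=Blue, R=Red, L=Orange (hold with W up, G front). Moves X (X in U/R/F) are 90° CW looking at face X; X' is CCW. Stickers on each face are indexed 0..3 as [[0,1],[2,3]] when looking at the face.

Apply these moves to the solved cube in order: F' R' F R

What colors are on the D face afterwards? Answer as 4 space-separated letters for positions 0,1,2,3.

After move 1 (F'): F=GGGG U=WWRR R=YRYR D=OOYY L=OWOW
After move 2 (R'): R=RRYY U=WBRB F=GWGR D=OGYG B=YBOB
After move 3 (F): F=GGRW U=WBWW R=RRBY D=YRYG L=OOOG
After move 4 (R): R=BRYR U=WGWW F=GRRG D=YOYY B=WBBB
Query: D face = YOYY

Answer: Y O Y Y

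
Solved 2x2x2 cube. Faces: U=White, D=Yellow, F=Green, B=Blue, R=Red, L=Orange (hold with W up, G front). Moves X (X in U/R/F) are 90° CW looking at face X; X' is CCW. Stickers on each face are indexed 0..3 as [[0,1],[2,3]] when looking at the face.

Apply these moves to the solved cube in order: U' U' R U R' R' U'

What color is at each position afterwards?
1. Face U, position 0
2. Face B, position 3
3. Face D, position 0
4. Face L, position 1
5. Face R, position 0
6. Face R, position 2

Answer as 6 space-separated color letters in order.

Answer: B B Y R R G

Derivation:
After move 1 (U'): U=WWWW F=OOGG R=GGRR B=RRBB L=BBOO
After move 2 (U'): U=WWWW F=BBGG R=OORR B=GGBB L=RROO
After move 3 (R): R=RORO U=WBWG F=BYGY D=YBYG B=WGWB
After move 4 (U): U=WWGB F=ROGY R=WGRO B=RRWB L=BYOO
After move 5 (R'): R=GOWR U=WWGR F=RWGB D=YOYY B=GRBB
After move 6 (R'): R=ORGW U=WBGG F=RWGR D=YWYB B=YROB
After move 7 (U'): U=BGWG F=BYGR R=RWGW B=OROB L=YROO
Query 1: U[0] = B
Query 2: B[3] = B
Query 3: D[0] = Y
Query 4: L[1] = R
Query 5: R[0] = R
Query 6: R[2] = G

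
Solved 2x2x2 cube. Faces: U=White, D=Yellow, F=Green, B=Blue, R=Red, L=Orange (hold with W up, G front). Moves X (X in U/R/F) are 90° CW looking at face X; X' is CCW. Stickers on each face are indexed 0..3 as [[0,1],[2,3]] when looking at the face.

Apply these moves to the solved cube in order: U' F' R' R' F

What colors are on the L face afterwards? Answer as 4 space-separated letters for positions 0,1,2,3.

Answer: B B O W

Derivation:
After move 1 (U'): U=WWWW F=OOGG R=GGRR B=RRBB L=BBOO
After move 2 (F'): F=OGOG U=WWGR R=YGYR D=BOYY L=BWOW
After move 3 (R'): R=GRYY U=WBGR F=OWOR D=BGYG B=YROB
After move 4 (R'): R=RYGY U=WOGY F=OBOR D=BWYR B=GRGB
After move 5 (F): F=OORB U=WOWW R=GYYY D=GRYR L=BBOW
Query: L face = BBOW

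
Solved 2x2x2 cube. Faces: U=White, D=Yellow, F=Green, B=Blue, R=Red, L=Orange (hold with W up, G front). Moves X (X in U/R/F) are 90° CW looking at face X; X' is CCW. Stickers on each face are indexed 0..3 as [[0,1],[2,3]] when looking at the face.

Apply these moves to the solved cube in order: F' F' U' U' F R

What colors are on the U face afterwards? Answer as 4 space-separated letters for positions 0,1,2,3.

Answer: Y B R B

Derivation:
After move 1 (F'): F=GGGG U=WWRR R=YRYR D=OOYY L=OWOW
After move 2 (F'): F=GGGG U=WWYY R=OROR D=WWYY L=OROR
After move 3 (U'): U=WYWY F=ORGG R=GGOR B=ORBB L=BBOR
After move 4 (U'): U=YYWW F=BBGG R=OROR B=GGBB L=OROR
After move 5 (F): F=GBGB U=YYRR R=WRWR D=OOYY L=OWOW
After move 6 (R): R=WWRR U=YBRB F=GOGY D=OBYG B=RGYB
Query: U face = YBRB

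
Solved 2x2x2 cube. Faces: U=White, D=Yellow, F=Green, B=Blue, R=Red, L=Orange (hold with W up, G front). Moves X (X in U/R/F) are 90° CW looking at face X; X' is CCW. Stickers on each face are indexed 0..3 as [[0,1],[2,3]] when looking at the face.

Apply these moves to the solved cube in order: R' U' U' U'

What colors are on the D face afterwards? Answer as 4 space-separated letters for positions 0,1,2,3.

After move 1 (R'): R=RRRR U=WBWB F=GWGW D=YGYG B=YBYB
After move 2 (U'): U=BBWW F=OOGW R=GWRR B=RRYB L=YBOO
After move 3 (U'): U=BWBW F=YBGW R=OORR B=GWYB L=RROO
After move 4 (U'): U=WWBB F=RRGW R=YBRR B=OOYB L=GWOO
Query: D face = YGYG

Answer: Y G Y G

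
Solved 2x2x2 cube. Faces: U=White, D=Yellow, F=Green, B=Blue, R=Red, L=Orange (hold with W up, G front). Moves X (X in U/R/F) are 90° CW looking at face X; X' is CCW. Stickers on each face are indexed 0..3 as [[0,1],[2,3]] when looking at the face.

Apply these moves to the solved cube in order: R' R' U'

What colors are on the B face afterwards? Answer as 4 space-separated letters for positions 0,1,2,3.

After move 1 (R'): R=RRRR U=WBWB F=GWGW D=YGYG B=YBYB
After move 2 (R'): R=RRRR U=WYWY F=GBGB D=YWYW B=GBGB
After move 3 (U'): U=YYWW F=OOGB R=GBRR B=RRGB L=GBOO
Query: B face = RRGB

Answer: R R G B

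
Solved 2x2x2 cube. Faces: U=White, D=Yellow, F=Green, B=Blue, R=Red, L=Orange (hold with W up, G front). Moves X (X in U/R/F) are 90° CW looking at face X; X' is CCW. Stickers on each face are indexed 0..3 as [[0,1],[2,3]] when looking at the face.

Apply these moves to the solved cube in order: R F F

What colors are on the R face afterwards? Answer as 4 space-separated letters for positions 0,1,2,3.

Answer: O R O R

Derivation:
After move 1 (R): R=RRRR U=WGWG F=GYGY D=YBYB B=WBWB
After move 2 (F): F=GGYY U=WGOO R=WRGR D=RRYB L=OYOB
After move 3 (F): F=YGYG U=WGBY R=OROR D=GWYB L=OROR
Query: R face = OROR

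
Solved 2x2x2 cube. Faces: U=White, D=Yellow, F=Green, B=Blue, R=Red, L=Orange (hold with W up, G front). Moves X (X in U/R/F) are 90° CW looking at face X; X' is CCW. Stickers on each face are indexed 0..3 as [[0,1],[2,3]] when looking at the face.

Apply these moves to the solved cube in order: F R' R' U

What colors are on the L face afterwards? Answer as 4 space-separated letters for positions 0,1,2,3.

After move 1 (F): F=GGGG U=WWOO R=WRWR D=RRYY L=OYOY
After move 2 (R'): R=RRWW U=WBOB F=GWGO D=RGYG B=YBRB
After move 3 (R'): R=RWRW U=WROY F=GBGB D=RWYO B=GBGB
After move 4 (U): U=OWYR F=RWGB R=GBRW B=OYGB L=GBOY
Query: L face = GBOY

Answer: G B O Y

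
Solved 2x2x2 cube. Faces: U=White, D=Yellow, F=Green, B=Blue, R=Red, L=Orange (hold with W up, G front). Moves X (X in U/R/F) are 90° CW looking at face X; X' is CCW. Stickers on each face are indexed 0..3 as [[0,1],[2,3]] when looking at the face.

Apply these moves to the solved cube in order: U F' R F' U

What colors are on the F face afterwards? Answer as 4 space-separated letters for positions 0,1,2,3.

Answer: B Y R R

Derivation:
After move 1 (U): U=WWWW F=RRGG R=BBRR B=OOBB L=GGOO
After move 2 (F'): F=RGRG U=WWBR R=YBYR D=GOYY L=GWOW
After move 3 (R): R=YYRB U=WGBG F=RORY D=GBYO B=ROWB
After move 4 (F'): F=OYRR U=WGYR R=BYGB D=WWYO L=GGOB
After move 5 (U): U=YWRG F=BYRR R=ROGB B=GGWB L=OYOB
Query: F face = BYRR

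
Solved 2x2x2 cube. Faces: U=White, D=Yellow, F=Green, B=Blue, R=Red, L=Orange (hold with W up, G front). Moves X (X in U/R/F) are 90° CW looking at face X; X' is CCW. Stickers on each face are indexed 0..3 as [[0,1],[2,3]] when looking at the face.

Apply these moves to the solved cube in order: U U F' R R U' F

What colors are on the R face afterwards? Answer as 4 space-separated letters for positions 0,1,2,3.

Answer: W B O Y

Derivation:
After move 1 (U): U=WWWW F=RRGG R=BBRR B=OOBB L=GGOO
After move 2 (U): U=WWWW F=BBGG R=OORR B=GGBB L=RROO
After move 3 (F'): F=BGBG U=WWOR R=YOYR D=ROYY L=RWOW
After move 4 (R): R=YYRO U=WGOG F=BOBY D=RBYG B=RGWB
After move 5 (R): R=RYOY U=WOOY F=BBBG D=RWYR B=GGGB
After move 6 (U'): U=OYWO F=RWBG R=BBOY B=RYGB L=GGOW
After move 7 (F): F=BRGW U=OYWG R=WBOY D=OBYR L=GROW
Query: R face = WBOY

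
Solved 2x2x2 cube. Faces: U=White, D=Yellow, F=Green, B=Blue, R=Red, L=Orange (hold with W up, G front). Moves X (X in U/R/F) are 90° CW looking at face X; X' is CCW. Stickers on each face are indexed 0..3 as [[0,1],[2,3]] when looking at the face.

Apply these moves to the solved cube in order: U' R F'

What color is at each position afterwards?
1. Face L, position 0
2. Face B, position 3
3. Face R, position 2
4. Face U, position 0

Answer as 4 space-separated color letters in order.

After move 1 (U'): U=WWWW F=OOGG R=GGRR B=RRBB L=BBOO
After move 2 (R): R=RGRG U=WOWG F=OYGY D=YBYR B=WRWB
After move 3 (F'): F=YYOG U=WORR R=BGYG D=BOYR L=BGOW
Query 1: L[0] = B
Query 2: B[3] = B
Query 3: R[2] = Y
Query 4: U[0] = W

Answer: B B Y W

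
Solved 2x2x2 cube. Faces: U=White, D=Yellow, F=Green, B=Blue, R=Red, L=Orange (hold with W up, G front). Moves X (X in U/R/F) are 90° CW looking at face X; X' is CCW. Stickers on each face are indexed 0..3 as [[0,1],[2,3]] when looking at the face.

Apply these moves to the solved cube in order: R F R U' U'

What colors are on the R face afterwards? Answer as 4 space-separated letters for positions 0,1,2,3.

Answer: O Y R R

Derivation:
After move 1 (R): R=RRRR U=WGWG F=GYGY D=YBYB B=WBWB
After move 2 (F): F=GGYY U=WGOO R=WRGR D=RRYB L=OYOB
After move 3 (R): R=GWRR U=WGOY F=GRYB D=RWYW B=OBGB
After move 4 (U'): U=GYWO F=OYYB R=GRRR B=GWGB L=OBOB
After move 5 (U'): U=YOGW F=OBYB R=OYRR B=GRGB L=GWOB
Query: R face = OYRR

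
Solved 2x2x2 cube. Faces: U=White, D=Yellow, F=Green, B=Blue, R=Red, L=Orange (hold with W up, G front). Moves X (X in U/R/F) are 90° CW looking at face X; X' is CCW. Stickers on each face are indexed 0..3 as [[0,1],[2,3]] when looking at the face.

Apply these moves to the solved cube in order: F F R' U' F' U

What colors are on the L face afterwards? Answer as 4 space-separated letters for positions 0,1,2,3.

After move 1 (F): F=GGGG U=WWOO R=WRWR D=RRYY L=OYOY
After move 2 (F): F=GGGG U=WWYY R=OROR D=WWYY L=OROR
After move 3 (R'): R=RROO U=WBYB F=GWGY D=WGYG B=YBWB
After move 4 (U'): U=BBWY F=ORGY R=GWOO B=RRWB L=YBOR
After move 5 (F'): F=RYOG U=BBGO R=GWWO D=BRYG L=YYOW
After move 6 (U): U=GBOB F=GWOG R=RRWO B=YYWB L=RYOW
Query: L face = RYOW

Answer: R Y O W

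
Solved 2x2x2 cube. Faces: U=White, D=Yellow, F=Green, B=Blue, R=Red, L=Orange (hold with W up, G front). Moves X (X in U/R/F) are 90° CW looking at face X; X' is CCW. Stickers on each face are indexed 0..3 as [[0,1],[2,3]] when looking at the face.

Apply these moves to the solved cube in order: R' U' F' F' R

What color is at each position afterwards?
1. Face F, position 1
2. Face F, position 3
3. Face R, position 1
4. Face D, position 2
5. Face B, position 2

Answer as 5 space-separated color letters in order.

Answer: W G O Y B

Derivation:
After move 1 (R'): R=RRRR U=WBWB F=GWGW D=YGYG B=YBYB
After move 2 (U'): U=BBWW F=OOGW R=GWRR B=RRYB L=YBOO
After move 3 (F'): F=OWOG U=BBGR R=GWYR D=BOYG L=YWOW
After move 4 (F'): F=WGOO U=BBGY R=OWBR D=WWYG L=YROG
After move 5 (R): R=BORW U=BGGO F=WWOG D=WYYR B=YRBB
Query 1: F[1] = W
Query 2: F[3] = G
Query 3: R[1] = O
Query 4: D[2] = Y
Query 5: B[2] = B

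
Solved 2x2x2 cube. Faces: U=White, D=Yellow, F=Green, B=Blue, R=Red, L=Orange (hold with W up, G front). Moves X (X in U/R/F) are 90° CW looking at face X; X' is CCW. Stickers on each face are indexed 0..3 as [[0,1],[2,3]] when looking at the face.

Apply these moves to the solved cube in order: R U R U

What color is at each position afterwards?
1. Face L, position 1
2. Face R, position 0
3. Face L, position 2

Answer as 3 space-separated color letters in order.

After move 1 (R): R=RRRR U=WGWG F=GYGY D=YBYB B=WBWB
After move 2 (U): U=WWGG F=RRGY R=WBRR B=OOWB L=GYOO
After move 3 (R): R=RWRB U=WRGY F=RBGB D=YWYO B=GOWB
After move 4 (U): U=GWYR F=RWGB R=GORB B=GYWB L=RBOO
Query 1: L[1] = B
Query 2: R[0] = G
Query 3: L[2] = O

Answer: B G O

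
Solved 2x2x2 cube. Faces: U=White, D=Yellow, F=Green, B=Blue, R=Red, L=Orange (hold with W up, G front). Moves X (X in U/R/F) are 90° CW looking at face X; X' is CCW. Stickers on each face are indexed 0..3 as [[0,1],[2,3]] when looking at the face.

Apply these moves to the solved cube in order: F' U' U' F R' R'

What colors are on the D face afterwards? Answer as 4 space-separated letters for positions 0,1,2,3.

Answer: Y R Y R

Derivation:
After move 1 (F'): F=GGGG U=WWRR R=YRYR D=OOYY L=OWOW
After move 2 (U'): U=WRWR F=OWGG R=GGYR B=YRBB L=BBOW
After move 3 (U'): U=RRWW F=BBGG R=OWYR B=GGBB L=YROW
After move 4 (F): F=GBGB U=RRWR R=WWWR D=YOYY L=YOOO
After move 5 (R'): R=WRWW U=RBWG F=GRGR D=YBYB B=YGOB
After move 6 (R'): R=RWWW U=ROWY F=GBGG D=YRYR B=BGBB
Query: D face = YRYR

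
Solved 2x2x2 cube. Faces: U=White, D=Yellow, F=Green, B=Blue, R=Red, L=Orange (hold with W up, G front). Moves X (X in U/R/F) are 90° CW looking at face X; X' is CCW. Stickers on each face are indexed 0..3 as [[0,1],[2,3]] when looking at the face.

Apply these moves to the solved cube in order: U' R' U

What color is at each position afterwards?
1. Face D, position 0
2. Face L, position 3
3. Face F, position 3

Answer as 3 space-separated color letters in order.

After move 1 (U'): U=WWWW F=OOGG R=GGRR B=RRBB L=BBOO
After move 2 (R'): R=GRGR U=WBWR F=OWGW D=YOYG B=YRYB
After move 3 (U): U=WWRB F=GRGW R=YRGR B=BBYB L=OWOO
Query 1: D[0] = Y
Query 2: L[3] = O
Query 3: F[3] = W

Answer: Y O W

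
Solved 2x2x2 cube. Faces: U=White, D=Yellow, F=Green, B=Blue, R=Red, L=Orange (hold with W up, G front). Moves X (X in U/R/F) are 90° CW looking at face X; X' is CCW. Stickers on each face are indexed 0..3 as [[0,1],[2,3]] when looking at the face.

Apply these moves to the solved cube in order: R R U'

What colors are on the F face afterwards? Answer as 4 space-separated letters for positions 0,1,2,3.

After move 1 (R): R=RRRR U=WGWG F=GYGY D=YBYB B=WBWB
After move 2 (R): R=RRRR U=WYWY F=GBGB D=YWYW B=GBGB
After move 3 (U'): U=YYWW F=OOGB R=GBRR B=RRGB L=GBOO
Query: F face = OOGB

Answer: O O G B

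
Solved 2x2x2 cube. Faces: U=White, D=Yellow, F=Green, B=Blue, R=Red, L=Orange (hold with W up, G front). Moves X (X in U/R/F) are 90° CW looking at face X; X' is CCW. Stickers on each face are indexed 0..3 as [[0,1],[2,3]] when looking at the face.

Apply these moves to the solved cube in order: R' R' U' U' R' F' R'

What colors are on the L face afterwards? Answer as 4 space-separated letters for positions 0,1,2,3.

After move 1 (R'): R=RRRR U=WBWB F=GWGW D=YGYG B=YBYB
After move 2 (R'): R=RRRR U=WYWY F=GBGB D=YWYW B=GBGB
After move 3 (U'): U=YYWW F=OOGB R=GBRR B=RRGB L=GBOO
After move 4 (U'): U=YWYW F=GBGB R=OORR B=GBGB L=RROO
After move 5 (R'): R=OROR U=YGYG F=GWGW D=YBYB B=WBWB
After move 6 (F'): F=WWGG U=YGOO R=BRYR D=ROYB L=RGOY
After move 7 (R'): R=RRBY U=YWOW F=WGGO D=RWYG B=BBOB
Query: L face = RGOY

Answer: R G O Y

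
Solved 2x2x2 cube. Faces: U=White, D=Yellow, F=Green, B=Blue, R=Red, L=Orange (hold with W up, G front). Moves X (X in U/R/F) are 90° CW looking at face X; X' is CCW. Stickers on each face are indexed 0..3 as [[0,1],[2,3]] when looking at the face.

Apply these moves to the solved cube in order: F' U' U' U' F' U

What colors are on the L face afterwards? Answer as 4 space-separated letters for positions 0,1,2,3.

After move 1 (F'): F=GGGG U=WWRR R=YRYR D=OOYY L=OWOW
After move 2 (U'): U=WRWR F=OWGG R=GGYR B=YRBB L=BBOW
After move 3 (U'): U=RRWW F=BBGG R=OWYR B=GGBB L=YROW
After move 4 (U'): U=RWRW F=YRGG R=BBYR B=OWBB L=GGOW
After move 5 (F'): F=RGYG U=RWBY R=OBOR D=GWYY L=GWOR
After move 6 (U): U=BRYW F=OBYG R=OWOR B=GWBB L=RGOR
Query: L face = RGOR

Answer: R G O R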